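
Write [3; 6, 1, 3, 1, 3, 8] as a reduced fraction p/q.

3355/1066

Using pₖ = aₖpₖ₋₁ + pₖ₋₂ and qₖ = aₖqₖ₋₁ + qₖ₋₂:
  k=0: a=3, p=3, q=1
  k=1: a=6, p=19, q=6
  k=2: a=1, p=22, q=7
  k=3: a=3, p=85, q=27
  k=4: a=1, p=107, q=34
  k=5: a=3, p=406, q=129
  k=6: a=8, p=3355, q=1066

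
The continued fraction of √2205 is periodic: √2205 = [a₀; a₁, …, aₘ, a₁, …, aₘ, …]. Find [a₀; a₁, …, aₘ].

a₀ = ⌊√2205⌋ = 46.

[46; 1, 22, 2, 22, 1, 92]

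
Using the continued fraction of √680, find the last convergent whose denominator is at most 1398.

√680 = [26; 13, 52, …] (period length 2).
Convergents:
  p_0/q_0 = 26/1
  p_1/q_1 = 339/13
  p_2/q_2 = 17654/677
  p_3/q_3 = 229841/8814
q_2 = 677 ≤ 1398 < 8814 = q_3, so the answer is 17654/677.

17654/677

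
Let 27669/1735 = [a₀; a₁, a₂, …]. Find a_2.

18

27669 = 15·1735 + 1644   →  a_0 = 15
1735 = 1·1644 + 91   →  a_1 = 1
1644 = 18·91 + 6   →  a_2 = 18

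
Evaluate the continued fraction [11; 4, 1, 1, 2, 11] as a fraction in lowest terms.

Fold from the inside: start with 11/1.
  2 + 1/11 = 23/11
  1 + 11/23 = 34/23
  1 + 23/34 = 57/34
  4 + 34/57 = 262/57
  11 + 57/262 = 2939/262

2939/262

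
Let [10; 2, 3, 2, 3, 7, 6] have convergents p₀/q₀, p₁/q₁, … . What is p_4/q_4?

Using pₖ = aₖpₖ₋₁ + pₖ₋₂, qₖ = aₖqₖ₋₁ + qₖ₋₂ (with p₋₁=1, p₋₂=0, q₋₁=0, q₋₂=1):
  k=0: a=10, p=10, q=1
  k=1: a=2, p=21, q=2
  k=2: a=3, p=73, q=7
  k=3: a=2, p=167, q=16
  k=4: a=3, p=574, q=55

574/55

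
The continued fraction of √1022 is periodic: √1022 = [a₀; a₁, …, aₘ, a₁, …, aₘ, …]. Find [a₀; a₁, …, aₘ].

a₀ = ⌊√1022⌋ = 31.
With m₀=0, d₀=1 and mₖ₊₁ = dₖaₖ − mₖ, dₖ₊₁ = (n − mₖ₊₁²)/dₖ, aₖ₊₁ = ⌊(a₀+mₖ₊₁)/dₖ₊₁⌋:
  k=1: m=31, d=61, a=1
  k=2: m=30, d=2, a=30
  k=3: m=30, d=61, a=1
  k=4: m=31, d=1, a=62
d=1 and a=2a₀=62 at k=4, so the next step gives (m, d) = (31, 61) again — its k=1 value — and the period has length 4.

[31; 1, 30, 1, 62]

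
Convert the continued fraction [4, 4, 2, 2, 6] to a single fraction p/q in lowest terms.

Using pₖ = aₖpₖ₋₁ + pₖ₋₂ and qₖ = aₖqₖ₋₁ + qₖ₋₂:
  k=0: a=4, p=4, q=1
  k=1: a=4, p=17, q=4
  k=2: a=2, p=38, q=9
  k=3: a=2, p=93, q=22
  k=4: a=6, p=596, q=141

596/141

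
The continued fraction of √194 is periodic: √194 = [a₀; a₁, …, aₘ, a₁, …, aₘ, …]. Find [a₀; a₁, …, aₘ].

[13; 1, 12, 1, 26]

a₀ = ⌊√194⌋ = 13.
With m₀=0, d₀=1 and mₖ₊₁ = dₖaₖ − mₖ, dₖ₊₁ = (n − mₖ₊₁²)/dₖ, aₖ₊₁ = ⌊(a₀+mₖ₊₁)/dₖ₊₁⌋:
  k=1: m=13, d=25, a=1
  k=2: m=12, d=2, a=12
  k=3: m=12, d=25, a=1
  k=4: m=13, d=1, a=26
d=1 and a=2a₀=26 at k=4, so the next step gives (m, d) = (13, 25) again — its k=1 value — and the period has length 4.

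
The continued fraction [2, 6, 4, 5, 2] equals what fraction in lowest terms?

Using pₖ = aₖpₖ₋₁ + pₖ₋₂ and qₖ = aₖqₖ₋₁ + qₖ₋₂:
  k=0: a=2, p=2, q=1
  k=1: a=6, p=13, q=6
  k=2: a=4, p=54, q=25
  k=3: a=5, p=283, q=131
  k=4: a=2, p=620, q=287

620/287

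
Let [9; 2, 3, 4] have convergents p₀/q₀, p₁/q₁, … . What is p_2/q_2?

Using pₖ = aₖpₖ₋₁ + pₖ₋₂, qₖ = aₖqₖ₋₁ + qₖ₋₂ (with p₋₁=1, p₋₂=0, q₋₁=0, q₋₂=1):
  k=0: a=9, p=9, q=1
  k=1: a=2, p=19, q=2
  k=2: a=3, p=66, q=7

66/7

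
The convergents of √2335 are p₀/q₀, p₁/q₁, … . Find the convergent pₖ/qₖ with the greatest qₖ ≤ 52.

√2335 = [48; 3, 9, 3, 96, …] (period length 4).
Convergents:
  p_0/q_0 = 48/1
  p_1/q_1 = 145/3
  p_2/q_2 = 1353/28
  p_3/q_3 = 4204/87
q_2 = 28 ≤ 52 < 87 = q_3, so the answer is 1353/28.

1353/28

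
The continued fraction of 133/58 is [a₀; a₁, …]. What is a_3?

2

133 = 2·58 + 17   →  a_0 = 2
58 = 3·17 + 7   →  a_1 = 3
17 = 2·7 + 3   →  a_2 = 2
7 = 2·3 + 1   →  a_3 = 2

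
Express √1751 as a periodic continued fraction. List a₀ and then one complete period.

[41; 1, 5, 2, 4, 2, 5, 1, 82]

a₀ = ⌊√1751⌋ = 41.
With m₀=0, d₀=1 and mₖ₊₁ = dₖaₖ − mₖ, dₖ₊₁ = (n − mₖ₊₁²)/dₖ, aₖ₊₁ = ⌊(a₀+mₖ₊₁)/dₖ₊₁⌋:
  k=1: m=41, d=70, a=1
  k=2: m=29, d=13, a=5
  k=3: m=36, d=35, a=2
  k=4: m=34, d=17, a=4
  k=5: m=34, d=35, a=2
  k=6: m=36, d=13, a=5
  k=7: m=29, d=70, a=1
  k=8: m=41, d=1, a=82
d=1 and a=2a₀=82 at k=8, so the next step gives (m, d) = (41, 70) again — its k=1 value — and the period has length 8.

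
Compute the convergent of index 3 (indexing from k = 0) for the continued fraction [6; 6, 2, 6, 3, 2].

517/84

Using pₖ = aₖpₖ₋₁ + pₖ₋₂, qₖ = aₖqₖ₋₁ + qₖ₋₂ (with p₋₁=1, p₋₂=0, q₋₁=0, q₋₂=1):
  k=0: a=6, p=6, q=1
  k=1: a=6, p=37, q=6
  k=2: a=2, p=80, q=13
  k=3: a=6, p=517, q=84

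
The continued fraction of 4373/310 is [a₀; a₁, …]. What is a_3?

1

4373 = 14·310 + 33   →  a_0 = 14
310 = 9·33 + 13   →  a_1 = 9
33 = 2·13 + 7   →  a_2 = 2
13 = 1·7 + 6   →  a_3 = 1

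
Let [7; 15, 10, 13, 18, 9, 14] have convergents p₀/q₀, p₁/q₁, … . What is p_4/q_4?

Using pₖ = aₖpₖ₋₁ + pₖ₋₂, qₖ = aₖqₖ₋₁ + qₖ₋₂ (with p₋₁=1, p₋₂=0, q₋₁=0, q₋₂=1):
  k=0: a=7, p=7, q=1
  k=1: a=15, p=106, q=15
  k=2: a=10, p=1067, q=151
  k=3: a=13, p=13977, q=1978
  k=4: a=18, p=252653, q=35755

252653/35755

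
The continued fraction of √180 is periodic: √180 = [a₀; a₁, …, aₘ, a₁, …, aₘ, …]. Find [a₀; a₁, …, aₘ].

[13; 2, 2, 2, 26]

a₀ = ⌊√180⌋ = 13.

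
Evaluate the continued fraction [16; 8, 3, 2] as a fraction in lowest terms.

Fold from the inside: start with 2/1.
  3 + 1/2 = 7/2
  8 + 2/7 = 58/7
  16 + 7/58 = 935/58

935/58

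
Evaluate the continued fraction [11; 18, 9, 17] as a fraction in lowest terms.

30833/2789

Fold from the inside: start with 17/1.
  9 + 1/17 = 154/17
  18 + 17/154 = 2789/154
  11 + 154/2789 = 30833/2789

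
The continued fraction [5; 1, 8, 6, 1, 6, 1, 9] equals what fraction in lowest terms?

Using pₖ = aₖpₖ₋₁ + pₖ₋₂ and qₖ = aₖqₖ₋₁ + qₖ₋₂:
  k=0: a=5, p=5, q=1
  k=1: a=1, p=6, q=1
  k=2: a=8, p=53, q=9
  k=3: a=6, p=324, q=55
  k=4: a=1, p=377, q=64
  k=5: a=6, p=2586, q=439
  k=6: a=1, p=2963, q=503
  k=7: a=9, p=29253, q=4966

29253/4966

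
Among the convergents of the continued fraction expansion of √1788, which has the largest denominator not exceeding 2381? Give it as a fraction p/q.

43807/1036

√1788 = [42; 3, 1, 1, 20, 1, 1, 3, 84, …] (period length 8).
Convergents:
  p_0/q_0 = 42/1
  p_1/q_1 = 127/3
  p_2/q_2 = 169/4
  p_3/q_3 = 296/7
  p_4/q_4 = 6089/144
  p_5/q_5 = 6385/151
  p_6/q_6 = 12474/295
  p_7/q_7 = 43807/1036
  p_8/q_8 = 3692262/87319
q_7 = 1036 ≤ 2381 < 87319 = q_8, so the answer is 43807/1036.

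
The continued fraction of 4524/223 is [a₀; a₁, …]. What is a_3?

15

4524 = 20·223 + 64   →  a_0 = 20
223 = 3·64 + 31   →  a_1 = 3
64 = 2·31 + 2   →  a_2 = 2
31 = 15·2 + 1   →  a_3 = 15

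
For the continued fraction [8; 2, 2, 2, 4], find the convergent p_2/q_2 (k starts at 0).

Using pₖ = aₖpₖ₋₁ + pₖ₋₂, qₖ = aₖqₖ₋₁ + qₖ₋₂ (with p₋₁=1, p₋₂=0, q₋₁=0, q₋₂=1):
  k=0: a=8, p=8, q=1
  k=1: a=2, p=17, q=2
  k=2: a=2, p=42, q=5

42/5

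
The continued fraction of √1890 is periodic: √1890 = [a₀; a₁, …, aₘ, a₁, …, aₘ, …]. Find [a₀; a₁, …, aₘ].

[43; 2, 9, 6, 9, 2, 86]

a₀ = ⌊√1890⌋ = 43.
With m₀=0, d₀=1 and mₖ₊₁ = dₖaₖ − mₖ, dₖ₊₁ = (n − mₖ₊₁²)/dₖ, aₖ₊₁ = ⌊(a₀+mₖ₊₁)/dₖ₊₁⌋:
  k=1: m=43, d=41, a=2
  k=2: m=39, d=9, a=9
  k=3: m=42, d=14, a=6
  k=4: m=42, d=9, a=9
  k=5: m=39, d=41, a=2
  k=6: m=43, d=1, a=86
d=1 and a=2a₀=86 at k=6, so the next step gives (m, d) = (43, 41) again — its k=1 value — and the period has length 6.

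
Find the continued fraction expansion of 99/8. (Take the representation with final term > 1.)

99 = 12·8 + 3
8 = 2·3 + 2
3 = 1·2 + 1
2 = 2·1 + 0  (stop)
So 99/8 = [12; 2, 1, 2].

[12; 2, 1, 2]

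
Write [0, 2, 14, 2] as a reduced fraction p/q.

29/60

Fold from the inside: start with 2/1.
  14 + 1/2 = 29/2
  2 + 2/29 = 60/29
  0 + 29/60 = 29/60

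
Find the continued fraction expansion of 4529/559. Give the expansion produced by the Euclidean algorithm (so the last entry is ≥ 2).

4529 = 8×559 + 57
559 = 9×57 + 46
57 = 1×46 + 11
46 = 4×11 + 2
11 = 5×2 + 1
2 = 2×1 + 0  (stop)
So 4529/559 = [8; 9, 1, 4, 5, 2].

[8; 9, 1, 4, 5, 2]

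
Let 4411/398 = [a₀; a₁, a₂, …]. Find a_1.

4411 = 11·398 + 33   →  a_0 = 11
398 = 12·33 + 2   →  a_1 = 12

12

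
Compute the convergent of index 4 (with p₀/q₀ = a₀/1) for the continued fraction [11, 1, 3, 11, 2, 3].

Using pₖ = aₖpₖ₋₁ + pₖ₋₂, qₖ = aₖqₖ₋₁ + qₖ₋₂ (with p₋₁=1, p₋₂=0, q₋₁=0, q₋₂=1):
  k=0: a=11, p=11, q=1
  k=1: a=1, p=12, q=1
  k=2: a=3, p=47, q=4
  k=3: a=11, p=529, q=45
  k=4: a=2, p=1105, q=94

1105/94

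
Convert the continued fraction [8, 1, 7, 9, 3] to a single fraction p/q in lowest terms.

Using pₖ = aₖpₖ₋₁ + pₖ₋₂ and qₖ = aₖqₖ₋₁ + qₖ₋₂:
  k=0: a=8, p=8, q=1
  k=1: a=1, p=9, q=1
  k=2: a=7, p=71, q=8
  k=3: a=9, p=648, q=73
  k=4: a=3, p=2015, q=227

2015/227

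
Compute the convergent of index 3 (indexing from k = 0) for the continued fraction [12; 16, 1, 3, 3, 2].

Using pₖ = aₖpₖ₋₁ + pₖ₋₂, qₖ = aₖqₖ₋₁ + qₖ₋₂ (with p₋₁=1, p₋₂=0, q₋₁=0, q₋₂=1):
  k=0: a=12, p=12, q=1
  k=1: a=16, p=193, q=16
  k=2: a=1, p=205, q=17
  k=3: a=3, p=808, q=67

808/67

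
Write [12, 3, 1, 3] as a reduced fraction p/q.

Fold from the inside: start with 3/1.
  1 + 1/3 = 4/3
  3 + 3/4 = 15/4
  12 + 4/15 = 184/15

184/15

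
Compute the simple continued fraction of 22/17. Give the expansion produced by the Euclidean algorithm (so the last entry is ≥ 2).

[1; 3, 2, 2]

22 = 1·17 + 5
17 = 3·5 + 2
5 = 2·2 + 1
2 = 2·1 + 0  (stop)
So 22/17 = [1; 3, 2, 2].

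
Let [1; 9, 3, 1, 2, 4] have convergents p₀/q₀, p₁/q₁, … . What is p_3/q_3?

41/37

Using pₖ = aₖpₖ₋₁ + pₖ₋₂, qₖ = aₖqₖ₋₁ + qₖ₋₂ (with p₋₁=1, p₋₂=0, q₋₁=0, q₋₂=1):
  k=0: a=1, p=1, q=1
  k=1: a=9, p=10, q=9
  k=2: a=3, p=31, q=28
  k=3: a=1, p=41, q=37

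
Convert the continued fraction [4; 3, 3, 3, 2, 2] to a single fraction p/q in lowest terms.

Using pₖ = aₖpₖ₋₁ + pₖ₋₂ and qₖ = aₖqₖ₋₁ + qₖ₋₂:
  k=0: a=4, p=4, q=1
  k=1: a=3, p=13, q=3
  k=2: a=3, p=43, q=10
  k=3: a=3, p=142, q=33
  k=4: a=2, p=327, q=76
  k=5: a=2, p=796, q=185

796/185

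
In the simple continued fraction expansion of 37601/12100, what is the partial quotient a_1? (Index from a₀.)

9

37601 = 3·12100 + 1301   →  a_0 = 3
12100 = 9·1301 + 391   →  a_1 = 9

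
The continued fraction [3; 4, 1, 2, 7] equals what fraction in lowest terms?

331/103

Using pₖ = aₖpₖ₋₁ + pₖ₋₂ and qₖ = aₖqₖ₋₁ + qₖ₋₂:
  k=0: a=3, p=3, q=1
  k=1: a=4, p=13, q=4
  k=2: a=1, p=16, q=5
  k=3: a=2, p=45, q=14
  k=4: a=7, p=331, q=103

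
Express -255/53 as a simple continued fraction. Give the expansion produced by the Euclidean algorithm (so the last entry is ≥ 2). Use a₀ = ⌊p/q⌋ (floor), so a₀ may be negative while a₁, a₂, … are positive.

-255 = -5·53 + 10
53 = 5·10 + 3
10 = 3·3 + 1
3 = 3·1 + 0  (stop)
So -255/53 = [-5; 5, 3, 3].

[-5; 5, 3, 3]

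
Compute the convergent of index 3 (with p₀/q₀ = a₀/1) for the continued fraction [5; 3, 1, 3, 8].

Using pₖ = aₖpₖ₋₁ + pₖ₋₂, qₖ = aₖqₖ₋₁ + qₖ₋₂ (with p₋₁=1, p₋₂=0, q₋₁=0, q₋₂=1):
  k=0: a=5, p=5, q=1
  k=1: a=3, p=16, q=3
  k=2: a=1, p=21, q=4
  k=3: a=3, p=79, q=15

79/15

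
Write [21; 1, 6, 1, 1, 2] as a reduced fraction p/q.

Fold from the inside: start with 2/1.
  1 + 1/2 = 3/2
  1 + 2/3 = 5/3
  6 + 3/5 = 33/5
  1 + 5/33 = 38/33
  21 + 33/38 = 831/38

831/38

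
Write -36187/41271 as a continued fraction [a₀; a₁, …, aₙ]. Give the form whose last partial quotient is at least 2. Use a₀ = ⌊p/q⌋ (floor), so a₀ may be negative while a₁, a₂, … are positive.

-36187 = -1×41271 + 5084
41271 = 8×5084 + 599
5084 = 8×599 + 292
599 = 2×292 + 15
292 = 19×15 + 7
15 = 2×7 + 1
7 = 7×1 + 0  (stop)
So -36187/41271 = [-1; 8, 8, 2, 19, 2, 7].

[-1; 8, 8, 2, 19, 2, 7]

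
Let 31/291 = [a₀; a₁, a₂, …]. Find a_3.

1

31 = 0·291 + 31   →  a_0 = 0
291 = 9·31 + 12   →  a_1 = 9
31 = 2·12 + 7   →  a_2 = 2
12 = 1·7 + 5   →  a_3 = 1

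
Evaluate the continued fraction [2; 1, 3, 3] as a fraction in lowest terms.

Using pₖ = aₖpₖ₋₁ + pₖ₋₂ and qₖ = aₖqₖ₋₁ + qₖ₋₂:
  k=0: a=2, p=2, q=1
  k=1: a=1, p=3, q=1
  k=2: a=3, p=11, q=4
  k=3: a=3, p=36, q=13

36/13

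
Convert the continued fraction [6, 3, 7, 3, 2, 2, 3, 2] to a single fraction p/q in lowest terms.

19228/3043

Fold from the inside: start with 2/1.
  3 + 1/2 = 7/2
  2 + 2/7 = 16/7
  2 + 7/16 = 39/16
  3 + 16/39 = 133/39
  7 + 39/133 = 970/133
  3 + 133/970 = 3043/970
  6 + 970/3043 = 19228/3043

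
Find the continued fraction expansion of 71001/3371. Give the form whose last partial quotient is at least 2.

71001 = 21·3371 + 210
3371 = 16·210 + 11
210 = 19·11 + 1
11 = 11·1 + 0  (stop)
So 71001/3371 = [21; 16, 19, 11].

[21; 16, 19, 11]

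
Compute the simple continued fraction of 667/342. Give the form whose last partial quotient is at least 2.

667 = 1×342 + 325
342 = 1×325 + 17
325 = 19×17 + 2
17 = 8×2 + 1
2 = 2×1 + 0  (stop)
So 667/342 = [1; 1, 19, 8, 2].

[1; 1, 19, 8, 2]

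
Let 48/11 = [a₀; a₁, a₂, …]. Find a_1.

48 = 4·11 + 4   →  a_0 = 4
11 = 2·4 + 3   →  a_1 = 2

2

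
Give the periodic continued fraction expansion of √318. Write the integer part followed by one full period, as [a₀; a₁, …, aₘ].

[17; 1, 4, 1, 34]

a₀ = ⌊√318⌋ = 17.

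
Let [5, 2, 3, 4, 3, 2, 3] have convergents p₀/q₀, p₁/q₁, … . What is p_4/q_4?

527/97

Using pₖ = aₖpₖ₋₁ + pₖ₋₂, qₖ = aₖqₖ₋₁ + qₖ₋₂ (with p₋₁=1, p₋₂=0, q₋₁=0, q₋₂=1):
  k=0: a=5, p=5, q=1
  k=1: a=2, p=11, q=2
  k=2: a=3, p=38, q=7
  k=3: a=4, p=163, q=30
  k=4: a=3, p=527, q=97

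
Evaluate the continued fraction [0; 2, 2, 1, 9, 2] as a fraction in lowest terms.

61/143

Using pₖ = aₖpₖ₋₁ + pₖ₋₂ and qₖ = aₖqₖ₋₁ + qₖ₋₂:
  k=0: a=0, p=0, q=1
  k=1: a=2, p=1, q=2
  k=2: a=2, p=2, q=5
  k=3: a=1, p=3, q=7
  k=4: a=9, p=29, q=68
  k=5: a=2, p=61, q=143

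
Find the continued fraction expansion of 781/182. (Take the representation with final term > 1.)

[4; 3, 2, 3, 3, 2]

781 = 4*182 + 53
182 = 3*53 + 23
53 = 2*23 + 7
23 = 3*7 + 2
7 = 3*2 + 1
2 = 2*1 + 0  (stop)
So 781/182 = [4; 3, 2, 3, 3, 2].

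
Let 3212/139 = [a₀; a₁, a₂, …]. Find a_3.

3212 = 23·139 + 15   →  a_0 = 23
139 = 9·15 + 4   →  a_1 = 9
15 = 3·4 + 3   →  a_2 = 3
4 = 1·3 + 1   →  a_3 = 1

1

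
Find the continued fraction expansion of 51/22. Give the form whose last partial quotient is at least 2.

51 = 2*22 + 7
22 = 3*7 + 1
7 = 7*1 + 0  (stop)
So 51/22 = [2; 3, 7].

[2; 3, 7]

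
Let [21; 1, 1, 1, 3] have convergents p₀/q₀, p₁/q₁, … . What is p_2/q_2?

Using pₖ = aₖpₖ₋₁ + pₖ₋₂, qₖ = aₖqₖ₋₁ + qₖ₋₂ (with p₋₁=1, p₋₂=0, q₋₁=0, q₋₂=1):
  k=0: a=21, p=21, q=1
  k=1: a=1, p=22, q=1
  k=2: a=1, p=43, q=2

43/2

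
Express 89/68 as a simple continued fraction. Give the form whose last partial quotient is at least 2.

[1; 3, 4, 5]

89 = 1×68 + 21
68 = 3×21 + 5
21 = 4×5 + 1
5 = 5×1 + 0  (stop)
So 89/68 = [1; 3, 4, 5].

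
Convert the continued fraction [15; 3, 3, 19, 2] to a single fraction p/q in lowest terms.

6059/396

Fold from the inside: start with 2/1.
  19 + 1/2 = 39/2
  3 + 2/39 = 119/39
  3 + 39/119 = 396/119
  15 + 119/396 = 6059/396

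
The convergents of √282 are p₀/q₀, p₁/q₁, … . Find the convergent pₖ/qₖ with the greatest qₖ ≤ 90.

487/29

√282 = [16; 1, 3, 1, 4, 1, 3, 1, 32, …] (period length 8).
Convergents:
  p_0/q_0 = 16/1
  p_1/q_1 = 17/1
  p_2/q_2 = 67/4
  p_3/q_3 = 84/5
  p_4/q_4 = 403/24
  p_5/q_5 = 487/29
  p_6/q_6 = 1864/111
q_5 = 29 ≤ 90 < 111 = q_6, so the answer is 487/29.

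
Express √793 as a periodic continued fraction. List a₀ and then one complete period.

a₀ = ⌊√793⌋ = 28.
With m₀=0, d₀=1 and mₖ₊₁ = dₖaₖ − mₖ, dₖ₊₁ = (n − mₖ₊₁²)/dₖ, aₖ₊₁ = ⌊(a₀+mₖ₊₁)/dₖ₊₁⌋:
  k=1: m=28, d=9, a=6
  k=2: m=26, d=13, a=4
  k=3: m=26, d=9, a=6
  k=4: m=28, d=1, a=56
d=1 and a=2a₀=56 at k=4, so the next step gives (m, d) = (28, 9) again — its k=1 value — and the period has length 4.

[28; 6, 4, 6, 56]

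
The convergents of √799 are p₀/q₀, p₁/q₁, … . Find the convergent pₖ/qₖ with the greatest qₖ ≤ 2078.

√799 = [28; 3, 1, 3, 56, …] (period length 4).
Convergents:
  p_0/q_0 = 28/1
  p_1/q_1 = 85/3
  p_2/q_2 = 113/4
  p_3/q_3 = 424/15
  p_4/q_4 = 23857/844
  p_5/q_5 = 71995/2547
q_4 = 844 ≤ 2078 < 2547 = q_5, so the answer is 23857/844.

23857/844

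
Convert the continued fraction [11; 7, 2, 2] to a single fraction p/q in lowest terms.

412/37

Using pₖ = aₖpₖ₋₁ + pₖ₋₂ and qₖ = aₖqₖ₋₁ + qₖ₋₂:
  k=0: a=11, p=11, q=1
  k=1: a=7, p=78, q=7
  k=2: a=2, p=167, q=15
  k=3: a=2, p=412, q=37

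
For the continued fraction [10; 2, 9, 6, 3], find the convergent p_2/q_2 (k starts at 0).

199/19

Using pₖ = aₖpₖ₋₁ + pₖ₋₂, qₖ = aₖqₖ₋₁ + qₖ₋₂ (with p₋₁=1, p₋₂=0, q₋₁=0, q₋₂=1):
  k=0: a=10, p=10, q=1
  k=1: a=2, p=21, q=2
  k=2: a=9, p=199, q=19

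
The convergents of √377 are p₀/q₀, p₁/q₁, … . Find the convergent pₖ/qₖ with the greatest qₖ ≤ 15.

233/12

√377 = [19; 2, 2, 2, 38, …] (period length 4).
Convergents:
  p_0/q_0 = 19/1
  p_1/q_1 = 39/2
  p_2/q_2 = 97/5
  p_3/q_3 = 233/12
  p_4/q_4 = 8951/461
q_3 = 12 ≤ 15 < 461 = q_4, so the answer is 233/12.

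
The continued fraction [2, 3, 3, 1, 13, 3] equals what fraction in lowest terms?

Using pₖ = aₖpₖ₋₁ + pₖ₋₂ and qₖ = aₖqₖ₋₁ + qₖ₋₂:
  k=0: a=2, p=2, q=1
  k=1: a=3, p=7, q=3
  k=2: a=3, p=23, q=10
  k=3: a=1, p=30, q=13
  k=4: a=13, p=413, q=179
  k=5: a=3, p=1269, q=550

1269/550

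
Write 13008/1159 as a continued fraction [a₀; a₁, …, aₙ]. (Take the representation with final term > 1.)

[11; 4, 2, 9, 2, 6]

13008 = 11*1159 + 259
1159 = 4*259 + 123
259 = 2*123 + 13
123 = 9*13 + 6
13 = 2*6 + 1
6 = 6*1 + 0  (stop)
So 13008/1159 = [11; 4, 2, 9, 2, 6].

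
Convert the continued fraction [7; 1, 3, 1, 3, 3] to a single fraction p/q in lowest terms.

483/62

Using pₖ = aₖpₖ₋₁ + pₖ₋₂ and qₖ = aₖqₖ₋₁ + qₖ₋₂:
  k=0: a=7, p=7, q=1
  k=1: a=1, p=8, q=1
  k=2: a=3, p=31, q=4
  k=3: a=1, p=39, q=5
  k=4: a=3, p=148, q=19
  k=5: a=3, p=483, q=62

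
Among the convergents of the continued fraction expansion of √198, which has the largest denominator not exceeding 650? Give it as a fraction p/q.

5530/393

√198 = [14; 14, 28, …] (period length 2).
Convergents:
  p_0/q_0 = 14/1
  p_1/q_1 = 197/14
  p_2/q_2 = 5530/393
  p_3/q_3 = 77617/5516
q_2 = 393 ≤ 650 < 5516 = q_3, so the answer is 5530/393.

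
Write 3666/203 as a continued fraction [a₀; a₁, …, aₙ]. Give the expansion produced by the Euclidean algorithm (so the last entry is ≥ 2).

3666 = 18·203 + 12
203 = 16·12 + 11
12 = 1·11 + 1
11 = 11·1 + 0  (stop)
So 3666/203 = [18; 16, 1, 11].

[18; 16, 1, 11]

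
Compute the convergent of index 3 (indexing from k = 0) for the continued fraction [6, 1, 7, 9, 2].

Using pₖ = aₖpₖ₋₁ + pₖ₋₂, qₖ = aₖqₖ₋₁ + qₖ₋₂ (with p₋₁=1, p₋₂=0, q₋₁=0, q₋₂=1):
  k=0: a=6, p=6, q=1
  k=1: a=1, p=7, q=1
  k=2: a=7, p=55, q=8
  k=3: a=9, p=502, q=73

502/73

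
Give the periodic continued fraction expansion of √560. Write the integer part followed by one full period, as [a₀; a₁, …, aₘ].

[23; 1, 1, 1, 46]

a₀ = ⌊√560⌋ = 23.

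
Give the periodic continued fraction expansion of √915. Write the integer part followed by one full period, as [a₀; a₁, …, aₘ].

[30; 4, 60]

a₀ = ⌊√915⌋ = 30.
With m₀=0, d₀=1 and mₖ₊₁ = dₖaₖ − mₖ, dₖ₊₁ = (n − mₖ₊₁²)/dₖ, aₖ₊₁ = ⌊(a₀+mₖ₊₁)/dₖ₊₁⌋:
  k=1: m=30, d=15, a=4
  k=2: m=30, d=1, a=60
d=1 and a=2a₀=60 at k=2, so the next step gives (m, d) = (30, 15) again — its k=1 value — and the period has length 2.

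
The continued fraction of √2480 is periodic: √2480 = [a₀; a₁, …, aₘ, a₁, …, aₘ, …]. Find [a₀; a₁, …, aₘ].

[49; 1, 3, 1, 98]

a₀ = ⌊√2480⌋ = 49.
With m₀=0, d₀=1 and mₖ₊₁ = dₖaₖ − mₖ, dₖ₊₁ = (n − mₖ₊₁²)/dₖ, aₖ₊₁ = ⌊(a₀+mₖ₊₁)/dₖ₊₁⌋:
  k=1: m=49, d=79, a=1
  k=2: m=30, d=20, a=3
  k=3: m=30, d=79, a=1
  k=4: m=49, d=1, a=98
d=1 and a=2a₀=98 at k=4, so the next step gives (m, d) = (49, 79) again — its k=1 value — and the period has length 4.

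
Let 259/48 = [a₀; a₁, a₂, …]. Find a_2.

259 = 5·48 + 19   →  a_0 = 5
48 = 2·19 + 10   →  a_1 = 2
19 = 1·10 + 9   →  a_2 = 1

1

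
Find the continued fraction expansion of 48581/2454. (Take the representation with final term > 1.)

[19; 1, 3, 1, 11, 5, 1, 6]

48581 = 19*2454 + 1955
2454 = 1*1955 + 499
1955 = 3*499 + 458
499 = 1*458 + 41
458 = 11*41 + 7
41 = 5*7 + 6
7 = 1*6 + 1
6 = 6*1 + 0  (stop)
So 48581/2454 = [19; 1, 3, 1, 11, 5, 1, 6].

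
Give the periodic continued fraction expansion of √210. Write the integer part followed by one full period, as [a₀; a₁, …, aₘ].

[14; 2, 28]

a₀ = ⌊√210⌋ = 14.
With m₀=0, d₀=1 and mₖ₊₁ = dₖaₖ − mₖ, dₖ₊₁ = (n − mₖ₊₁²)/dₖ, aₖ₊₁ = ⌊(a₀+mₖ₊₁)/dₖ₊₁⌋:
  k=1: m=14, d=14, a=2
  k=2: m=14, d=1, a=28
d=1 and a=2a₀=28 at k=2, so the next step gives (m, d) = (14, 14) again — its k=1 value — and the period has length 2.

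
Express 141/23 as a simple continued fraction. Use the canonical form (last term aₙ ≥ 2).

[6; 7, 1, 2]

141 = 6×23 + 3
23 = 7×3 + 2
3 = 1×2 + 1
2 = 2×1 + 0  (stop)
So 141/23 = [6; 7, 1, 2].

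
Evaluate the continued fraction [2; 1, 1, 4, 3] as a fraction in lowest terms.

74/29

Fold from the inside: start with 3/1.
  4 + 1/3 = 13/3
  1 + 3/13 = 16/13
  1 + 13/16 = 29/16
  2 + 16/29 = 74/29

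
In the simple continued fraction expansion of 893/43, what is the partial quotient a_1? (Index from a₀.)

893 = 20·43 + 33   →  a_0 = 20
43 = 1·33 + 10   →  a_1 = 1

1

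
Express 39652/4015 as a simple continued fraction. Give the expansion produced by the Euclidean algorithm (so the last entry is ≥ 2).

[9; 1, 7, 16, 15, 2]

39652 = 9·4015 + 3517
4015 = 1·3517 + 498
3517 = 7·498 + 31
498 = 16·31 + 2
31 = 15·2 + 1
2 = 2·1 + 0  (stop)
So 39652/4015 = [9; 1, 7, 16, 15, 2].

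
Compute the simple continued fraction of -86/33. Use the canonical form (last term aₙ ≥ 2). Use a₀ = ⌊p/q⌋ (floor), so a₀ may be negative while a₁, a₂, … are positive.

[-3; 2, 1, 1, 6]

-86 = -3×33 + 13
33 = 2×13 + 7
13 = 1×7 + 6
7 = 1×6 + 1
6 = 6×1 + 0  (stop)
So -86/33 = [-3; 2, 1, 1, 6].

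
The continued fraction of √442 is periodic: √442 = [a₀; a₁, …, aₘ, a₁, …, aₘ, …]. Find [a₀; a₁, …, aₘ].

a₀ = ⌊√442⌋ = 21.
With m₀=0, d₀=1 and mₖ₊₁ = dₖaₖ − mₖ, dₖ₊₁ = (n − mₖ₊₁²)/dₖ, aₖ₊₁ = ⌊(a₀+mₖ₊₁)/dₖ₊₁⌋:
  k=1: m=21, d=1, a=42
d=1 and a=2a₀=42 at k=1, so the next step gives (m, d) = (21, 1) again — its k=1 value — and the period has length 1.

[21; 42]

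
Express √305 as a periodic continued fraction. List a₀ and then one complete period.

[17; 2, 6, 2, 34]

a₀ = ⌊√305⌋ = 17.
With m₀=0, d₀=1 and mₖ₊₁ = dₖaₖ − mₖ, dₖ₊₁ = (n − mₖ₊₁²)/dₖ, aₖ₊₁ = ⌊(a₀+mₖ₊₁)/dₖ₊₁⌋:
  k=1: m=17, d=16, a=2
  k=2: m=15, d=5, a=6
  k=3: m=15, d=16, a=2
  k=4: m=17, d=1, a=34
d=1 and a=2a₀=34 at k=4, so the next step gives (m, d) = (17, 16) again — its k=1 value — and the period has length 4.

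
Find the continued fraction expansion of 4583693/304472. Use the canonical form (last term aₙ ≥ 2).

4583693 = 15·304472 + 16613
304472 = 18·16613 + 5438
16613 = 3·5438 + 299
5438 = 18·299 + 56
299 = 5·56 + 19
56 = 2·19 + 18
19 = 1·18 + 1
18 = 18·1 + 0  (stop)
So 4583693/304472 = [15; 18, 3, 18, 5, 2, 1, 18].

[15; 18, 3, 18, 5, 2, 1, 18]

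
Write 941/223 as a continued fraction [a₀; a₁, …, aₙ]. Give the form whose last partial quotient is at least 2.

941 = 4·223 + 49
223 = 4·49 + 27
49 = 1·27 + 22
27 = 1·22 + 5
22 = 4·5 + 2
5 = 2·2 + 1
2 = 2·1 + 0  (stop)
So 941/223 = [4; 4, 1, 1, 4, 2, 2].

[4; 4, 1, 1, 4, 2, 2]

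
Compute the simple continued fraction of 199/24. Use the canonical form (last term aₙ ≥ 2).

199 = 8*24 + 7
24 = 3*7 + 3
7 = 2*3 + 1
3 = 3*1 + 0  (stop)
So 199/24 = [8; 3, 2, 3].

[8; 3, 2, 3]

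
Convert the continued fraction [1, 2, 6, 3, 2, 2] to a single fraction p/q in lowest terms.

338/231

Fold from the inside: start with 2/1.
  2 + 1/2 = 5/2
  3 + 2/5 = 17/5
  6 + 5/17 = 107/17
  2 + 17/107 = 231/107
  1 + 107/231 = 338/231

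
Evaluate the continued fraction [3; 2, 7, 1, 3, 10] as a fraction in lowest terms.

2349/677

Fold from the inside: start with 10/1.
  3 + 1/10 = 31/10
  1 + 10/31 = 41/31
  7 + 31/41 = 318/41
  2 + 41/318 = 677/318
  3 + 318/677 = 2349/677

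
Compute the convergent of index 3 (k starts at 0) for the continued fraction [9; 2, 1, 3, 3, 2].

103/11

Using pₖ = aₖpₖ₋₁ + pₖ₋₂, qₖ = aₖqₖ₋₁ + qₖ₋₂ (with p₋₁=1, p₋₂=0, q₋₁=0, q₋₂=1):
  k=0: a=9, p=9, q=1
  k=1: a=2, p=19, q=2
  k=2: a=1, p=28, q=3
  k=3: a=3, p=103, q=11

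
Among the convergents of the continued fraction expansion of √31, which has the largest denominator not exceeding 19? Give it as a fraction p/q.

√31 = [5; 1, 1, 3, 5, 3, 1, 1, 10, …] (period length 8).
Convergents:
  p_0/q_0 = 5/1
  p_1/q_1 = 6/1
  p_2/q_2 = 11/2
  p_3/q_3 = 39/7
  p_4/q_4 = 206/37
q_3 = 7 ≤ 19 < 37 = q_4, so the answer is 39/7.

39/7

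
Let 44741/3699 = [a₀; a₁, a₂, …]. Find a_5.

44741 = 12·3699 + 353   →  a_0 = 12
3699 = 10·353 + 169   →  a_1 = 10
353 = 2·169 + 15   →  a_2 = 2
169 = 11·15 + 4   →  a_3 = 11
15 = 3·4 + 3   →  a_4 = 3
4 = 1·3 + 1   →  a_5 = 1

1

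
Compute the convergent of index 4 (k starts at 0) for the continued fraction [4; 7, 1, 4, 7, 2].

1160/281

Using pₖ = aₖpₖ₋₁ + pₖ₋₂, qₖ = aₖqₖ₋₁ + qₖ₋₂ (with p₋₁=1, p₋₂=0, q₋₁=0, q₋₂=1):
  k=0: a=4, p=4, q=1
  k=1: a=7, p=29, q=7
  k=2: a=1, p=33, q=8
  k=3: a=4, p=161, q=39
  k=4: a=7, p=1160, q=281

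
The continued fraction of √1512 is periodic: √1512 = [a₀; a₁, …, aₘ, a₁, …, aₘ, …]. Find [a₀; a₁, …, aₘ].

a₀ = ⌊√1512⌋ = 38.
With m₀=0, d₀=1 and mₖ₊₁ = dₖaₖ − mₖ, dₖ₊₁ = (n − mₖ₊₁²)/dₖ, aₖ₊₁ = ⌊(a₀+mₖ₊₁)/dₖ₊₁⌋:
  k=1: m=38, d=68, a=1
  k=2: m=30, d=9, a=7
  k=3: m=33, d=47, a=1
  k=4: m=14, d=28, a=1
  k=5: m=14, d=47, a=1
  k=6: m=33, d=9, a=7
  k=7: m=30, d=68, a=1
  k=8: m=38, d=1, a=76
d=1 and a=2a₀=76 at k=8, so the next step gives (m, d) = (38, 68) again — its k=1 value — and the period has length 8.

[38; 1, 7, 1, 1, 1, 7, 1, 76]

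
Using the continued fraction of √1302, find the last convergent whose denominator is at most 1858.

√1302 = [36; 12, 72, …] (period length 2).
Convergents:
  p_0/q_0 = 36/1
  p_1/q_1 = 433/12
  p_2/q_2 = 31212/865
  p_3/q_3 = 374977/10392
q_2 = 865 ≤ 1858 < 10392 = q_3, so the answer is 31212/865.

31212/865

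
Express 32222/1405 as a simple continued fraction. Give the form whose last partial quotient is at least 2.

32222 = 22*1405 + 1312
1405 = 1*1312 + 93
1312 = 14*93 + 10
93 = 9*10 + 3
10 = 3*3 + 1
3 = 3*1 + 0  (stop)
So 32222/1405 = [22; 1, 14, 9, 3, 3].

[22; 1, 14, 9, 3, 3]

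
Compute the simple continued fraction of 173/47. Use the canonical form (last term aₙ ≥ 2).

173 = 3×47 + 32
47 = 1×32 + 15
32 = 2×15 + 2
15 = 7×2 + 1
2 = 2×1 + 0  (stop)
So 173/47 = [3; 1, 2, 7, 2].

[3; 1, 2, 7, 2]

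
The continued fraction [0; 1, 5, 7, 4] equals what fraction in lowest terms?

Using pₖ = aₖpₖ₋₁ + pₖ₋₂ and qₖ = aₖqₖ₋₁ + qₖ₋₂:
  k=0: a=0, p=0, q=1
  k=1: a=1, p=1, q=1
  k=2: a=5, p=5, q=6
  k=3: a=7, p=36, q=43
  k=4: a=4, p=149, q=178

149/178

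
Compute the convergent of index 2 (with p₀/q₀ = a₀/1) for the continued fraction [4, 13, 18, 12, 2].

958/235

Using pₖ = aₖpₖ₋₁ + pₖ₋₂, qₖ = aₖqₖ₋₁ + qₖ₋₂ (with p₋₁=1, p₋₂=0, q₋₁=0, q₋₂=1):
  k=0: a=4, p=4, q=1
  k=1: a=13, p=53, q=13
  k=2: a=18, p=958, q=235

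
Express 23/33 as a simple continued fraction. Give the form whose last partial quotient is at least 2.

23 = 0*33 + 23
33 = 1*23 + 10
23 = 2*10 + 3
10 = 3*3 + 1
3 = 3*1 + 0  (stop)
So 23/33 = [0; 1, 2, 3, 3].

[0; 1, 2, 3, 3]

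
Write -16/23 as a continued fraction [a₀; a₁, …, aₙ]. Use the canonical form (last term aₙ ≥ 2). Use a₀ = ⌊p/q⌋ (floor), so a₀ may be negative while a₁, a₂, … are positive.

[-1; 3, 3, 2]

-16 = -1·23 + 7
23 = 3·7 + 2
7 = 3·2 + 1
2 = 2·1 + 0  (stop)
So -16/23 = [-1; 3, 3, 2].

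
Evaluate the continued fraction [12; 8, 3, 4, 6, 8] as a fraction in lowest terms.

Using pₖ = aₖpₖ₋₁ + pₖ₋₂ and qₖ = aₖqₖ₋₁ + qₖ₋₂:
  k=0: a=12, p=12, q=1
  k=1: a=8, p=97, q=8
  k=2: a=3, p=303, q=25
  k=3: a=4, p=1309, q=108
  k=4: a=6, p=8157, q=673
  k=5: a=8, p=66565, q=5492

66565/5492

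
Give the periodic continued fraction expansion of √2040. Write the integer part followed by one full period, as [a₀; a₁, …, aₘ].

a₀ = ⌊√2040⌋ = 45.
With m₀=0, d₀=1 and mₖ₊₁ = dₖaₖ − mₖ, dₖ₊₁ = (n − mₖ₊₁²)/dₖ, aₖ₊₁ = ⌊(a₀+mₖ₊₁)/dₖ₊₁⌋:
  k=1: m=45, d=15, a=6
  k=2: m=45, d=1, a=90
d=1 and a=2a₀=90 at k=2, so the next step gives (m, d) = (45, 15) again — its k=1 value — and the period has length 2.

[45; 6, 90]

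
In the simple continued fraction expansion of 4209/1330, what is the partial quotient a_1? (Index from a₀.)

4209 = 3·1330 + 219   →  a_0 = 3
1330 = 6·219 + 16   →  a_1 = 6

6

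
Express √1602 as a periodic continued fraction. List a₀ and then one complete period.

a₀ = ⌊√1602⌋ = 40.
With m₀=0, d₀=1 and mₖ₊₁ = dₖaₖ − mₖ, dₖ₊₁ = (n − mₖ₊₁²)/dₖ, aₖ₊₁ = ⌊(a₀+mₖ₊₁)/dₖ₊₁⌋:
  k=1: m=40, d=2, a=40
  k=2: m=40, d=1, a=80
d=1 and a=2a₀=80 at k=2, so the next step gives (m, d) = (40, 2) again — its k=1 value — and the period has length 2.

[40; 40, 80]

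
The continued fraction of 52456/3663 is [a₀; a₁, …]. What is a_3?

52456 = 14·3663 + 1174   →  a_0 = 14
3663 = 3·1174 + 141   →  a_1 = 3
1174 = 8·141 + 46   →  a_2 = 8
141 = 3·46 + 3   →  a_3 = 3

3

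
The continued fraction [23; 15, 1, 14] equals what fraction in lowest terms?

Fold from the inside: start with 14/1.
  1 + 1/14 = 15/14
  15 + 14/15 = 239/15
  23 + 15/239 = 5512/239

5512/239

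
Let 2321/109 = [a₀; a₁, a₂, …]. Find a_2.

2

2321 = 21·109 + 32   →  a_0 = 21
109 = 3·32 + 13   →  a_1 = 3
32 = 2·13 + 6   →  a_2 = 2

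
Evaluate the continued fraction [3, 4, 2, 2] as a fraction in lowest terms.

Fold from the inside: start with 2/1.
  2 + 1/2 = 5/2
  4 + 2/5 = 22/5
  3 + 5/22 = 71/22

71/22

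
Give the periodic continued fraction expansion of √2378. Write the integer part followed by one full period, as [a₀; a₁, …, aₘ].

a₀ = ⌊√2378⌋ = 48.
With m₀=0, d₀=1 and mₖ₊₁ = dₖaₖ − mₖ, dₖ₊₁ = (n − mₖ₊₁²)/dₖ, aₖ₊₁ = ⌊(a₀+mₖ₊₁)/dₖ₊₁⌋:
  k=1: m=48, d=74, a=1
  k=2: m=26, d=23, a=3
  k=3: m=43, d=23, a=3
  k=4: m=26, d=74, a=1
  k=5: m=48, d=1, a=96
d=1 and a=2a₀=96 at k=5, so the next step gives (m, d) = (48, 74) again — its k=1 value — and the period has length 5.

[48; 1, 3, 3, 1, 96]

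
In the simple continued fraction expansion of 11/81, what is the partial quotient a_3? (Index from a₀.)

11 = 0·81 + 11   →  a_0 = 0
81 = 7·11 + 4   →  a_1 = 7
11 = 2·4 + 3   →  a_2 = 2
4 = 1·3 + 1   →  a_3 = 1

1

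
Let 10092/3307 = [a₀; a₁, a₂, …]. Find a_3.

10092 = 3·3307 + 171   →  a_0 = 3
3307 = 19·171 + 58   →  a_1 = 19
171 = 2·58 + 55   →  a_2 = 2
58 = 1·55 + 3   →  a_3 = 1

1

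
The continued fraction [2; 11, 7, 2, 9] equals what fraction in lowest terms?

3304/1581

Fold from the inside: start with 9/1.
  2 + 1/9 = 19/9
  7 + 9/19 = 142/19
  11 + 19/142 = 1581/142
  2 + 142/1581 = 3304/1581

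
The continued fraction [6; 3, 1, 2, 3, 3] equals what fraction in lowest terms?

Using pₖ = aₖpₖ₋₁ + pₖ₋₂ and qₖ = aₖqₖ₋₁ + qₖ₋₂:
  k=0: a=6, p=6, q=1
  k=1: a=3, p=19, q=3
  k=2: a=1, p=25, q=4
  k=3: a=2, p=69, q=11
  k=4: a=3, p=232, q=37
  k=5: a=3, p=765, q=122

765/122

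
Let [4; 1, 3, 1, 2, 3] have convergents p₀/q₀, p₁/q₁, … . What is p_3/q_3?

Using pₖ = aₖpₖ₋₁ + pₖ₋₂, qₖ = aₖqₖ₋₁ + qₖ₋₂ (with p₋₁=1, p₋₂=0, q₋₁=0, q₋₂=1):
  k=0: a=4, p=4, q=1
  k=1: a=1, p=5, q=1
  k=2: a=3, p=19, q=4
  k=3: a=1, p=24, q=5

24/5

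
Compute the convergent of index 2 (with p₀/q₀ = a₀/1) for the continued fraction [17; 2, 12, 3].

Using pₖ = aₖpₖ₋₁ + pₖ₋₂, qₖ = aₖqₖ₋₁ + qₖ₋₂ (with p₋₁=1, p₋₂=0, q₋₁=0, q₋₂=1):
  k=0: a=17, p=17, q=1
  k=1: a=2, p=35, q=2
  k=2: a=12, p=437, q=25

437/25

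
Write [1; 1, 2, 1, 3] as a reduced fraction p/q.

26/15

Fold from the inside: start with 3/1.
  1 + 1/3 = 4/3
  2 + 3/4 = 11/4
  1 + 4/11 = 15/11
  1 + 11/15 = 26/15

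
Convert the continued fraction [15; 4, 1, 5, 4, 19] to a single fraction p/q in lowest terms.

35401/2328

Using pₖ = aₖpₖ₋₁ + pₖ₋₂ and qₖ = aₖqₖ₋₁ + qₖ₋₂:
  k=0: a=15, p=15, q=1
  k=1: a=4, p=61, q=4
  k=2: a=1, p=76, q=5
  k=3: a=5, p=441, q=29
  k=4: a=4, p=1840, q=121
  k=5: a=19, p=35401, q=2328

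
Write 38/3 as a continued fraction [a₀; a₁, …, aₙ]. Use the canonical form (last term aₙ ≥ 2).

[12; 1, 2]

38 = 12·3 + 2
3 = 1·2 + 1
2 = 2·1 + 0  (stop)
So 38/3 = [12; 1, 2].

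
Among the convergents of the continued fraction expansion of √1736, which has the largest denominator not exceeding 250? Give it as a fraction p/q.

√1736 = [41; 1, 1, 1, 82, …] (period length 4).
Convergents:
  p_0/q_0 = 41/1
  p_1/q_1 = 42/1
  p_2/q_2 = 83/2
  p_3/q_3 = 125/3
  p_4/q_4 = 10333/248
  p_5/q_5 = 10458/251
q_4 = 248 ≤ 250 < 251 = q_5, so the answer is 10333/248.

10333/248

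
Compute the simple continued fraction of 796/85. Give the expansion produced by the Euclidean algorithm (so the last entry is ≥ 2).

796 = 9*85 + 31
85 = 2*31 + 23
31 = 1*23 + 8
23 = 2*8 + 7
8 = 1*7 + 1
7 = 7*1 + 0  (stop)
So 796/85 = [9; 2, 1, 2, 1, 7].

[9; 2, 1, 2, 1, 7]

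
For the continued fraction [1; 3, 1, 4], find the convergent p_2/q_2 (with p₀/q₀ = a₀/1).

5/4

Using pₖ = aₖpₖ₋₁ + pₖ₋₂, qₖ = aₖqₖ₋₁ + qₖ₋₂ (with p₋₁=1, p₋₂=0, q₋₁=0, q₋₂=1):
  k=0: a=1, p=1, q=1
  k=1: a=3, p=4, q=3
  k=2: a=1, p=5, q=4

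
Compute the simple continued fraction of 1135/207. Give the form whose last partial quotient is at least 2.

1135 = 5·207 + 100
207 = 2·100 + 7
100 = 14·7 + 2
7 = 3·2 + 1
2 = 2·1 + 0  (stop)
So 1135/207 = [5; 2, 14, 3, 2].

[5; 2, 14, 3, 2]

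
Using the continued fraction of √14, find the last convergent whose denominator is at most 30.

101/27

√14 = [3; 1, 2, 1, 6, …] (period length 4).
Convergents:
  p_0/q_0 = 3/1
  p_1/q_1 = 4/1
  p_2/q_2 = 11/3
  p_3/q_3 = 15/4
  p_4/q_4 = 101/27
  p_5/q_5 = 116/31
q_4 = 27 ≤ 30 < 31 = q_5, so the answer is 101/27.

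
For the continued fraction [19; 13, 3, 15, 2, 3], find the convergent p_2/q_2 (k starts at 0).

Using pₖ = aₖpₖ₋₁ + pₖ₋₂, qₖ = aₖqₖ₋₁ + qₖ₋₂ (with p₋₁=1, p₋₂=0, q₋₁=0, q₋₂=1):
  k=0: a=19, p=19, q=1
  k=1: a=13, p=248, q=13
  k=2: a=3, p=763, q=40

763/40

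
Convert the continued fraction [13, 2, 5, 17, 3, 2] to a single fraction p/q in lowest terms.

Fold from the inside: start with 2/1.
  3 + 1/2 = 7/2
  17 + 2/7 = 121/7
  5 + 7/121 = 612/121
  2 + 121/612 = 1345/612
  13 + 612/1345 = 18097/1345

18097/1345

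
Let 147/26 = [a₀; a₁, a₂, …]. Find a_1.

1

147 = 5·26 + 17   →  a_0 = 5
26 = 1·17 + 9   →  a_1 = 1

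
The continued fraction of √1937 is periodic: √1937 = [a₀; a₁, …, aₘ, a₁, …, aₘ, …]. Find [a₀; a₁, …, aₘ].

[44; 88]

a₀ = ⌊√1937⌋ = 44.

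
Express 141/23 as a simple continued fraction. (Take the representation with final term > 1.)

141 = 6*23 + 3
23 = 7*3 + 2
3 = 1*2 + 1
2 = 2*1 + 0  (stop)
So 141/23 = [6; 7, 1, 2].

[6; 7, 1, 2]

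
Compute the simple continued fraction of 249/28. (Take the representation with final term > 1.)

[8; 1, 8, 3]

249 = 8×28 + 25
28 = 1×25 + 3
25 = 8×3 + 1
3 = 3×1 + 0  (stop)
So 249/28 = [8; 1, 8, 3].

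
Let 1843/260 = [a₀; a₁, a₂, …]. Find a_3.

3

1843 = 7·260 + 23   →  a_0 = 7
260 = 11·23 + 7   →  a_1 = 11
23 = 3·7 + 2   →  a_2 = 3
7 = 3·2 + 1   →  a_3 = 3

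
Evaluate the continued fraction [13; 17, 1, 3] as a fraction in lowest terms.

Fold from the inside: start with 3/1.
  1 + 1/3 = 4/3
  17 + 3/4 = 71/4
  13 + 4/71 = 927/71

927/71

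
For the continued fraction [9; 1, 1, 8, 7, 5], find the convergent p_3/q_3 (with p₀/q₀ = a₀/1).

162/17

Using pₖ = aₖpₖ₋₁ + pₖ₋₂, qₖ = aₖqₖ₋₁ + qₖ₋₂ (with p₋₁=1, p₋₂=0, q₋₁=0, q₋₂=1):
  k=0: a=9, p=9, q=1
  k=1: a=1, p=10, q=1
  k=2: a=1, p=19, q=2
  k=3: a=8, p=162, q=17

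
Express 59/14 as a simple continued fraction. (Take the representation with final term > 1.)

59 = 4×14 + 3
14 = 4×3 + 2
3 = 1×2 + 1
2 = 2×1 + 0  (stop)
So 59/14 = [4; 4, 1, 2].

[4; 4, 1, 2]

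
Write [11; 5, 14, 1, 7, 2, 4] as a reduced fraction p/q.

Fold from the inside: start with 4/1.
  2 + 1/4 = 9/4
  7 + 4/9 = 67/9
  1 + 9/67 = 76/67
  14 + 67/76 = 1131/76
  5 + 76/1131 = 5731/1131
  11 + 1131/5731 = 64172/5731

64172/5731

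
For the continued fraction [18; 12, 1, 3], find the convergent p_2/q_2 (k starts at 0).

Using pₖ = aₖpₖ₋₁ + pₖ₋₂, qₖ = aₖqₖ₋₁ + qₖ₋₂ (with p₋₁=1, p₋₂=0, q₋₁=0, q₋₂=1):
  k=0: a=18, p=18, q=1
  k=1: a=12, p=217, q=12
  k=2: a=1, p=235, q=13

235/13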